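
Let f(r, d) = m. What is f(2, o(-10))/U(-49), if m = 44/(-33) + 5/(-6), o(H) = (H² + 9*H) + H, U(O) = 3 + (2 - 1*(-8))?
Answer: -⅙ ≈ -0.16667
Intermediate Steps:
U(O) = 13 (U(O) = 3 + (2 + 8) = 3 + 10 = 13)
o(H) = H² + 10*H
m = -13/6 (m = 44*(-1/33) + 5*(-⅙) = -4/3 - ⅚ = -13/6 ≈ -2.1667)
f(r, d) = -13/6
f(2, o(-10))/U(-49) = -13/6/13 = -13/6*1/13 = -⅙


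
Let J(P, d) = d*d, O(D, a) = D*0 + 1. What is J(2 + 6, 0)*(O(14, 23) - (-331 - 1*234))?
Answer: 0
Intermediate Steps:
O(D, a) = 1 (O(D, a) = 0 + 1 = 1)
J(P, d) = d**2
J(2 + 6, 0)*(O(14, 23) - (-331 - 1*234)) = 0**2*(1 - (-331 - 1*234)) = 0*(1 - (-331 - 234)) = 0*(1 - 1*(-565)) = 0*(1 + 565) = 0*566 = 0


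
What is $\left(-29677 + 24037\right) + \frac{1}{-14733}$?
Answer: $- \frac{83094121}{14733} \approx -5640.0$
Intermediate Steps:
$\left(-29677 + 24037\right) + \frac{1}{-14733} = -5640 - \frac{1}{14733} = - \frac{83094121}{14733}$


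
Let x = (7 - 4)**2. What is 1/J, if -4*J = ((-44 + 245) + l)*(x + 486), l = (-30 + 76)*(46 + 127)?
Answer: -4/4038705 ≈ -9.9042e-7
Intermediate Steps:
l = 7958 (l = 46*173 = 7958)
x = 9 (x = 3**2 = 9)
J = -4038705/4 (J = -((-44 + 245) + 7958)*(9 + 486)/4 = -(201 + 7958)*495/4 = -8159*495/4 = -1/4*4038705 = -4038705/4 ≈ -1.0097e+6)
1/J = 1/(-4038705/4) = -4/4038705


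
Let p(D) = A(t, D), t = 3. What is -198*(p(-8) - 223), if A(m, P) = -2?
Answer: 44550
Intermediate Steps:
p(D) = -2
-198*(p(-8) - 223) = -198*(-2 - 223) = -198*(-225) = 44550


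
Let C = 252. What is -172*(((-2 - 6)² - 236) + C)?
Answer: -13760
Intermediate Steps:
-172*(((-2 - 6)² - 236) + C) = -172*(((-2 - 6)² - 236) + 252) = -172*(((-8)² - 236) + 252) = -172*((64 - 236) + 252) = -172*(-172 + 252) = -172*80 = -13760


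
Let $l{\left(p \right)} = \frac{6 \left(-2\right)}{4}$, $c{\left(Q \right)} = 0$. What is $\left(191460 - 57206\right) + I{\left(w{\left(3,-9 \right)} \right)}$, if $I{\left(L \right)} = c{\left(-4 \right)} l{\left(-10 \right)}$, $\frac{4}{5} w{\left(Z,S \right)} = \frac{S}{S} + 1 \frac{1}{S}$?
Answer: $134254$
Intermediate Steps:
$w{\left(Z,S \right)} = \frac{5}{4} + \frac{5}{4 S}$ ($w{\left(Z,S \right)} = \frac{5 \left(\frac{S}{S} + 1 \frac{1}{S}\right)}{4} = \frac{5 \left(1 + \frac{1}{S}\right)}{4} = \frac{5}{4} + \frac{5}{4 S}$)
$l{\left(p \right)} = -3$ ($l{\left(p \right)} = \left(-12\right) \frac{1}{4} = -3$)
$I{\left(L \right)} = 0$ ($I{\left(L \right)} = 0 \left(-3\right) = 0$)
$\left(191460 - 57206\right) + I{\left(w{\left(3,-9 \right)} \right)} = \left(191460 - 57206\right) + 0 = 134254 + 0 = 134254$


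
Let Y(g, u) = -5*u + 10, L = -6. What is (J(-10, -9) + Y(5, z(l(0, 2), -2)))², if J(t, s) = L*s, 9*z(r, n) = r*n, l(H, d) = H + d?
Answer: 355216/81 ≈ 4385.4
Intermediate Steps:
z(r, n) = n*r/9 (z(r, n) = (r*n)/9 = (n*r)/9 = n*r/9)
J(t, s) = -6*s
Y(g, u) = 10 - 5*u
(J(-10, -9) + Y(5, z(l(0, 2), -2)))² = (-6*(-9) + (10 - 5*(-2)*(0 + 2)/9))² = (54 + (10 - 5*(-2)*2/9))² = (54 + (10 - 5*(-4/9)))² = (54 + (10 + 20/9))² = (54 + 110/9)² = (596/9)² = 355216/81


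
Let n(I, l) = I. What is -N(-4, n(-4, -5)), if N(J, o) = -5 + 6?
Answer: -1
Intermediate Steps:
N(J, o) = 1
-N(-4, n(-4, -5)) = -1*1 = -1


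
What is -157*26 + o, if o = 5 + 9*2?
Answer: -4059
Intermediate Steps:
o = 23 (o = 5 + 18 = 23)
-157*26 + o = -157*26 + 23 = -4082 + 23 = -4059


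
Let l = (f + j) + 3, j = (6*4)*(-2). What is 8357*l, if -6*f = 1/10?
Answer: -22572257/60 ≈ -3.7620e+5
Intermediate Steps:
f = -1/60 (f = -1/6/10 = -1/6*1/10 = -1/60 ≈ -0.016667)
j = -48 (j = 24*(-2) = -48)
l = -2701/60 (l = (-1/60 - 48) + 3 = -2881/60 + 3 = -2701/60 ≈ -45.017)
8357*l = 8357*(-2701/60) = -22572257/60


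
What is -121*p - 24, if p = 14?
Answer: -1718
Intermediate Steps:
-121*p - 24 = -121*14 - 24 = -1694 - 24 = -1718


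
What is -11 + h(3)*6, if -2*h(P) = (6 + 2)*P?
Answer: -83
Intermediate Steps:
h(P) = -4*P (h(P) = -(6 + 2)*P/2 = -4*P)
-11 + h(3)*6 = -11 - 4*3*6 = -11 - 12*6 = -11 - 72 = -83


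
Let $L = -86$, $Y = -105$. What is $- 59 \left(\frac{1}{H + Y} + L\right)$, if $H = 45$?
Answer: $\frac{304499}{60} \approx 5075.0$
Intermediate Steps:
$- 59 \left(\frac{1}{H + Y} + L\right) = - 59 \left(\frac{1}{45 - 105} - 86\right) = - 59 \left(\frac{1}{-60} - 86\right) = - 59 \left(- \frac{1}{60} - 86\right) = \left(-59\right) \left(- \frac{5161}{60}\right) = \frac{304499}{60}$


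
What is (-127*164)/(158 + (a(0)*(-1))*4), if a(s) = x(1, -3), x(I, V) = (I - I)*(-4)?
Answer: -10414/79 ≈ -131.82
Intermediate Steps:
x(I, V) = 0 (x(I, V) = 0*(-4) = 0)
a(s) = 0
(-127*164)/(158 + (a(0)*(-1))*4) = (-127*164)/(158 + (0*(-1))*4) = -20828/(158 + 0*4) = -20828/(158 + 0) = -20828/158 = -20828*1/158 = -10414/79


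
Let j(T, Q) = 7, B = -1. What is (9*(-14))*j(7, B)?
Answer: -882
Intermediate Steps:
(9*(-14))*j(7, B) = (9*(-14))*7 = -126*7 = -882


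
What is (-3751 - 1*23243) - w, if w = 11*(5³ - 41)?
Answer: -27918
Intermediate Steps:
w = 924 (w = 11*(125 - 41) = 11*84 = 924)
(-3751 - 1*23243) - w = (-3751 - 1*23243) - 1*924 = (-3751 - 23243) - 924 = -26994 - 924 = -27918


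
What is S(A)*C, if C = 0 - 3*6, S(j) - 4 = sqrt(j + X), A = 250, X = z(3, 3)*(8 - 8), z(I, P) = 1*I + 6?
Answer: -72 - 90*sqrt(10) ≈ -356.60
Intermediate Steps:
z(I, P) = 6 + I (z(I, P) = I + 6 = 6 + I)
X = 0 (X = (6 + 3)*(8 - 8) = 9*0 = 0)
S(j) = 4 + sqrt(j) (S(j) = 4 + sqrt(j + 0) = 4 + sqrt(j))
C = -18 (C = 0 - 18 = -18)
S(A)*C = (4 + sqrt(250))*(-18) = (4 + 5*sqrt(10))*(-18) = -72 - 90*sqrt(10)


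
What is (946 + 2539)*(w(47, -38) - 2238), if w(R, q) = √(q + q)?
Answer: -7799430 + 6970*I*√19 ≈ -7.7994e+6 + 30382.0*I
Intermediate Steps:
w(R, q) = √2*√q (w(R, q) = √(2*q) = √2*√q)
(946 + 2539)*(w(47, -38) - 2238) = (946 + 2539)*(√2*√(-38) - 2238) = 3485*(√2*(I*√38) - 2238) = 3485*(2*I*√19 - 2238) = 3485*(-2238 + 2*I*√19) = -7799430 + 6970*I*√19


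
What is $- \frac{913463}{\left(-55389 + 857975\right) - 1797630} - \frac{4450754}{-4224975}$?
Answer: $\frac{8288054401601}{4204036023900} \approx 1.9715$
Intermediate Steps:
$- \frac{913463}{\left(-55389 + 857975\right) - 1797630} - \frac{4450754}{-4224975} = - \frac{913463}{802586 - 1797630} - - \frac{4450754}{4224975} = - \frac{913463}{-995044} + \frac{4450754}{4224975} = \left(-913463\right) \left(- \frac{1}{995044}\right) + \frac{4450754}{4224975} = \frac{913463}{995044} + \frac{4450754}{4224975} = \frac{8288054401601}{4204036023900}$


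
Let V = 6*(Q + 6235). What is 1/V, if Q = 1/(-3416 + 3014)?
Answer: 67/2506469 ≈ 2.6731e-5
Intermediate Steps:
Q = -1/402 (Q = 1/(-402) = -1/402 ≈ -0.0024876)
V = 2506469/67 (V = 6*(-1/402 + 6235) = 6*(2506469/402) = 2506469/67 ≈ 37410.)
1/V = 1/(2506469/67) = 67/2506469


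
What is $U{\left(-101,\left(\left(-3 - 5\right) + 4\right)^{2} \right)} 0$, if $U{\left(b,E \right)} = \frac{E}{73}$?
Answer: $0$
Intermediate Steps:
$U{\left(b,E \right)} = \frac{E}{73}$ ($U{\left(b,E \right)} = E \frac{1}{73} = \frac{E}{73}$)
$U{\left(-101,\left(\left(-3 - 5\right) + 4\right)^{2} \right)} 0 = \frac{\left(\left(-3 - 5\right) + 4\right)^{2}}{73} \cdot 0 = \frac{\left(-8 + 4\right)^{2}}{73} \cdot 0 = \frac{\left(-4\right)^{2}}{73} \cdot 0 = \frac{1}{73} \cdot 16 \cdot 0 = \frac{16}{73} \cdot 0 = 0$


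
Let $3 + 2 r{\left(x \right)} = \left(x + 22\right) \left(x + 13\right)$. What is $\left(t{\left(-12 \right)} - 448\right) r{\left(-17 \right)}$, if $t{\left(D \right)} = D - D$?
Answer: $5152$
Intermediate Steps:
$t{\left(D \right)} = 0$
$r{\left(x \right)} = - \frac{3}{2} + \frac{\left(13 + x\right) \left(22 + x\right)}{2}$ ($r{\left(x \right)} = - \frac{3}{2} + \frac{\left(x + 22\right) \left(x + 13\right)}{2} = - \frac{3}{2} + \frac{\left(22 + x\right) \left(13 + x\right)}{2} = - \frac{3}{2} + \frac{\left(13 + x\right) \left(22 + x\right)}{2}$)
$\left(t{\left(-12 \right)} - 448\right) r{\left(-17 \right)} = \left(0 - 448\right) \left(\frac{283}{2} + \frac{\left(-17\right)^{2}}{2} + \frac{35}{2} \left(-17\right)\right) = - 448 \left(\frac{283}{2} + \frac{1}{2} \cdot 289 - \frac{595}{2}\right) = - 448 \left(\frac{283}{2} + \frac{289}{2} - \frac{595}{2}\right) = \left(-448\right) \left(- \frac{23}{2}\right) = 5152$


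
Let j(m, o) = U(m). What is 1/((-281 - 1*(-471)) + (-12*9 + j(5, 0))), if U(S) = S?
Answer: 1/87 ≈ 0.011494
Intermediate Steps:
j(m, o) = m
1/((-281 - 1*(-471)) + (-12*9 + j(5, 0))) = 1/((-281 - 1*(-471)) + (-12*9 + 5)) = 1/((-281 + 471) + (-108 + 5)) = 1/(190 - 103) = 1/87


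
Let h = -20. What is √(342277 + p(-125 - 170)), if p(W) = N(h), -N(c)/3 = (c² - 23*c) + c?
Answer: √339757 ≈ 582.89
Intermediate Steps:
N(c) = -3*c² + 66*c (N(c) = -3*((c² - 23*c) + c) = -3*(c² - 22*c) = -3*c² + 66*c)
p(W) = -2520 (p(W) = 3*(-20)*(22 - 1*(-20)) = 3*(-20)*(22 + 20) = 3*(-20)*42 = -2520)
√(342277 + p(-125 - 170)) = √(342277 - 2520) = √339757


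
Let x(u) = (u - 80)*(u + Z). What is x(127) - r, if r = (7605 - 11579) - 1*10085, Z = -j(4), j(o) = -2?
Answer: 20122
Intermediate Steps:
Z = 2 (Z = -1*(-2) = 2)
r = -14059 (r = -3974 - 10085 = -14059)
x(u) = (-80 + u)*(2 + u) (x(u) = (u - 80)*(u + 2) = (-80 + u)*(2 + u))
x(127) - r = (-160 + 127² - 78*127) - 1*(-14059) = (-160 + 16129 - 9906) + 14059 = 6063 + 14059 = 20122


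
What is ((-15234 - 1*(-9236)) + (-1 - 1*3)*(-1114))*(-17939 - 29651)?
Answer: 73383780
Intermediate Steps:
((-15234 - 1*(-9236)) + (-1 - 1*3)*(-1114))*(-17939 - 29651) = ((-15234 + 9236) + (-1 - 3)*(-1114))*(-47590) = (-5998 - 4*(-1114))*(-47590) = (-5998 + 4456)*(-47590) = -1542*(-47590) = 73383780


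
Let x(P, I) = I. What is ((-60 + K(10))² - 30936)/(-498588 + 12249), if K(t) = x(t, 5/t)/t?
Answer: 10936799/194535600 ≈ 0.056220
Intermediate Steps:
K(t) = 5/t² (K(t) = (5/t)/t = 5/t²)
((-60 + K(10))² - 30936)/(-498588 + 12249) = ((-60 + 5/10²)² - 30936)/(-498588 + 12249) = ((-60 + 5*(1/100))² - 30936)/(-486339) = ((-60 + 1/20)² - 30936)*(-1/486339) = ((-1199/20)² - 30936)*(-1/486339) = (1437601/400 - 30936)*(-1/486339) = -10936799/400*(-1/486339) = 10936799/194535600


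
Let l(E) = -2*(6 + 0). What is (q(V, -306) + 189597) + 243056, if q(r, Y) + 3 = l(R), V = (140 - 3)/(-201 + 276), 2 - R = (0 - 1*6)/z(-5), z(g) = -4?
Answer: 432638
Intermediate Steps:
R = ½ (R = 2 - (0 - 1*6)/(-4) = 2 - (0 - 6)*(-1)/4 = 2 - (-6)*(-1)/4 = 2 - 1*3/2 = 2 - 3/2 = ½ ≈ 0.50000)
l(E) = -12 (l(E) = -2*6 = -12)
V = 137/75 ≈ 1.8267
q(r, Y) = -15 (q(r, Y) = -3 - 12 = -15)
(q(V, -306) + 189597) + 243056 = (-15 + 189597) + 243056 = 189582 + 243056 = 432638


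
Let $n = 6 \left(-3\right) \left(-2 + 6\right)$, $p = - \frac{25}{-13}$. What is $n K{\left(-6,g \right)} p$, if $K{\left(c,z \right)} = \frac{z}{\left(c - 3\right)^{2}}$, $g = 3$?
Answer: $- \frac{200}{39} \approx -5.1282$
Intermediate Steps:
$K{\left(c,z \right)} = \frac{z}{\left(-3 + c\right)^{2}}$
$p = \frac{25}{13}$ ($p = \left(-25\right) \left(- \frac{1}{13}\right) = \frac{25}{13} \approx 1.9231$)
$n = -72$ ($n = \left(-18\right) 4 = -72$)
$n K{\left(-6,g \right)} p = - 72 \frac{3}{\left(-3 - 6\right)^{2}} \cdot \frac{25}{13} = - 72 \cdot \frac{3}{81} \cdot \frac{25}{13} = - 72 \cdot 3 \cdot \frac{1}{81} \cdot \frac{25}{13} = \left(-72\right) \frac{1}{27} \cdot \frac{25}{13} = \left(- \frac{8}{3}\right) \frac{25}{13} = - \frac{200}{39}$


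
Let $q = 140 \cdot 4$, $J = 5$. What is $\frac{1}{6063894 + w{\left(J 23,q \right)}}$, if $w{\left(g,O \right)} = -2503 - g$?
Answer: $\frac{1}{6061276} \approx 1.6498 \cdot 10^{-7}$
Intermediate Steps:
$q = 560$
$\frac{1}{6063894 + w{\left(J 23,q \right)}} = \frac{1}{6063894 - \left(2503 + 5 \cdot 23\right)} = \frac{1}{6063894 - 2618} = \frac{1}{6061276}$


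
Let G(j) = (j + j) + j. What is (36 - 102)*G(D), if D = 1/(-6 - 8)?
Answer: 99/7 ≈ 14.143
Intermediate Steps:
D = -1/14 (D = 1/(-14) = -1/14 ≈ -0.071429)
G(j) = 3*j (G(j) = 2*j + j = 3*j)
(36 - 102)*G(D) = (36 - 102)*(3*(-1/14)) = -66*(-3/14) = 99/7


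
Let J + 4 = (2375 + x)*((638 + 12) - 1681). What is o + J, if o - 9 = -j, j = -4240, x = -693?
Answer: -1729897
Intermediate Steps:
J = -1734146 (J = -4 + (2375 - 693)*((638 + 12) - 1681) = -4 + 1682*(650 - 1681) = -4 + 1682*(-1031) = -4 - 1734142 = -1734146)
o = 4249 (o = 9 - 1*(-4240) = 9 + 4240 = 4249)
o + J = 4249 - 1734146 = -1729897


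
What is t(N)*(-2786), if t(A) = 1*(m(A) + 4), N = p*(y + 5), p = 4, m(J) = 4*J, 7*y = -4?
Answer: -208552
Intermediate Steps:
y = -4/7 (y = (⅐)*(-4) = -4/7 ≈ -0.57143)
N = 124/7 (N = 4*(-4/7 + 5) = 4*(31/7) = 124/7 ≈ 17.714)
t(A) = 4 + 4*A (t(A) = 1*(4*A + 4) = 1*(4 + 4*A) = 4 + 4*A)
t(N)*(-2786) = (4 + 4*(124/7))*(-2786) = (4 + 496/7)*(-2786) = (524/7)*(-2786) = -208552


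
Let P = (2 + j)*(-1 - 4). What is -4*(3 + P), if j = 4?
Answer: 108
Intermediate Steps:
P = -30 (P = (2 + 4)*(-1 - 4) = 6*(-5) = -30)
-4*(3 + P) = -4*(3 - 30) = -4*(-27) = 108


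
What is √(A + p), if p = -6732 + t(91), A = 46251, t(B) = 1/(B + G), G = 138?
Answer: 2*√518104027/229 ≈ 198.79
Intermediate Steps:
t(B) = 1/(138 + B) (t(B) = 1/(B + 138) = 1/(138 + B))
p = -1541627/229 (p = -6732 + 1/(138 + 91) = -6732 + 1/229 = -1541627/229 ≈ -6732.0)
√(A + p) = √(46251 - 1541627/229) = √(9049852/229) = 2*√518104027/229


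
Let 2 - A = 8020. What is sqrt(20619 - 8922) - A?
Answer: 8018 + sqrt(11697) ≈ 8126.2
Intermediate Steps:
A = -8018 (A = 2 - 1*8020 = 2 - 8020 = -8018)
sqrt(20619 - 8922) - A = sqrt(20619 - 8922) - 1*(-8018) = sqrt(11697) + 8018 = 8018 + sqrt(11697)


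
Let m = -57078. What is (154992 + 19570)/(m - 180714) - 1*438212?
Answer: -52101741233/118896 ≈ -4.3821e+5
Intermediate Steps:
(154992 + 19570)/(m - 180714) - 1*438212 = (154992 + 19570)/(-57078 - 180714) - 1*438212 = 174562/(-237792) - 438212 = 174562*(-1/237792) - 438212 = -87281/118896 - 438212 = -52101741233/118896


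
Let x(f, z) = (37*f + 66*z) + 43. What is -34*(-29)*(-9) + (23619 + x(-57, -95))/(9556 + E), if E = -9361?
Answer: -1715147/195 ≈ -8795.6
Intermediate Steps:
x(f, z) = 43 + 37*f + 66*z
-34*(-29)*(-9) + (23619 + x(-57, -95))/(9556 + E) = -34*(-29)*(-9) + (23619 + (43 + 37*(-57) + 66*(-95)))/(9556 - 9361) = 986*(-9) + (23619 + (43 - 2109 - 6270))/195 = -8874 + (23619 - 8336)*(1/195) = -8874 + 15283*(1/195) = -8874 + 15283/195 = -1715147/195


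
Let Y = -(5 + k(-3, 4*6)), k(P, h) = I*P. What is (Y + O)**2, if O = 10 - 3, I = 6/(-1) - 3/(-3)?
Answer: 169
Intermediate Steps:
I = -5 (I = 6*(-1) - 3*(-1/3) = -6 + 1 = -5)
k(P, h) = -5*P
O = 7
Y = -20 (Y = -(5 - 5*(-3)) = -(5 + 15) = -1*20 = -20)
(Y + O)**2 = (-20 + 7)**2 = (-13)**2 = 169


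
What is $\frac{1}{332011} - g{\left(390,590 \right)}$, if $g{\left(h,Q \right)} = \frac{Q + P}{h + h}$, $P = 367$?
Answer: $- \frac{105911249}{86322860} \approx -1.2269$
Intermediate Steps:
$g{\left(h,Q \right)} = \frac{367 + Q}{2 h}$ ($g{\left(h,Q \right)} = \frac{Q + 367}{h + h} = \frac{367 + Q}{2 h}$)
$\frac{1}{332011} - g{\left(390,590 \right)} = \frac{1}{332011} - \frac{367 + 590}{2 \cdot 390} = \frac{1}{332011} - \frac{1}{2} \cdot \frac{1}{390} \cdot 957 = \frac{1}{332011} - \frac{319}{260} = - \frac{105911249}{86322860}$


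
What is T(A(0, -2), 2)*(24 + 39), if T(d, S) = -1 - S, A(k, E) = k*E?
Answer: -189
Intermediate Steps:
A(k, E) = E*k
T(A(0, -2), 2)*(24 + 39) = (-1 - 1*2)*(24 + 39) = (-1 - 2)*63 = -3*63 = -189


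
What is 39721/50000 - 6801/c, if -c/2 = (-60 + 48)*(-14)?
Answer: 3681211/175000 ≈ 21.035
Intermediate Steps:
c = -336 (c = -2*(-60 + 48)*(-14) = -(-24)*(-14) = -2*168 = -336)
39721/50000 - 6801/c = 39721/50000 - 6801/(-336) = 39721*(1/50000) - 6801*(-1/336) = 39721/50000 + 2267/112 = 3681211/175000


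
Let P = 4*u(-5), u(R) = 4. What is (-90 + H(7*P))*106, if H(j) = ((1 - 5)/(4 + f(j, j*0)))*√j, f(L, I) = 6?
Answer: -9540 - 848*√7/5 ≈ -9988.7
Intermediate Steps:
P = 16 (P = 4*4 = 16)
H(j) = -2*√j/5 (H(j) = ((1 - 5)/(4 + 6))*√j = (-4/10)*√j = (-4*⅒)*√j = -2*√j/5)
(-90 + H(7*P))*106 = (-90 - 2*4*√7/5)*106 = (-90 - 8*√7/5)*106 = -9540 - 848*√7/5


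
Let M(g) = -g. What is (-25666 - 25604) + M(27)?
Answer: -51297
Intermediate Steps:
(-25666 - 25604) + M(27) = (-25666 - 25604) - 1*27 = -51270 - 27 = -51297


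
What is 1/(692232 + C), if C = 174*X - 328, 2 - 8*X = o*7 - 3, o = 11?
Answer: 1/690338 ≈ 1.4486e-6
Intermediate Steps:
X = -9 (X = ¼ - (11*7 - 3)/8 = ¼ - (77 - 3)/8 = ¼ - ⅛*74 = ¼ - 37/4 = -9)
C = -1894 (C = 174*(-9) - 328 = -1566 - 328 = -1894)
1/(692232 + C) = 1/(692232 - 1894) = 1/690338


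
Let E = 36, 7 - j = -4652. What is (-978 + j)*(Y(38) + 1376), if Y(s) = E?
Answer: 5197572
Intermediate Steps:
j = 4659 (j = 7 - 1*(-4652) = 7 + 4652 = 4659)
Y(s) = 36
(-978 + j)*(Y(38) + 1376) = (-978 + 4659)*(36 + 1376) = 3681*1412 = 5197572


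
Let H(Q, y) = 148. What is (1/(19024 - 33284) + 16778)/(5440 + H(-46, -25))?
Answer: 21750389/7244080 ≈ 3.0025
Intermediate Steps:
(1/(19024 - 33284) + 16778)/(5440 + H(-46, -25)) = (1/(19024 - 33284) + 16778)/(5440 + 148) = (1/(-14260) + 16778)/5588 = (-1/14260 + 16778)*(1/5588) = (239254279/14260)*(1/5588) = 21750389/7244080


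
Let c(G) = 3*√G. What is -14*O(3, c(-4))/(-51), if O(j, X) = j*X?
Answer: 84*I/17 ≈ 4.9412*I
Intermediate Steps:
O(j, X) = X*j
-14*O(3, c(-4))/(-51) = -14*3*√(-4)*3/(-51) = -14*3*(2*I)*3*(-1/51) = -14*6*I*3*(-1/51) = -252*I*(-1/51) = 84*I/17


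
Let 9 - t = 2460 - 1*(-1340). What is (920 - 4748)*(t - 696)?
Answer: 17176236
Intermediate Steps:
t = -3791 (t = 9 - (2460 - 1*(-1340)) = 9 - (2460 + 1340) = 9 - 1*3800 = 9 - 3800 = -3791)
(920 - 4748)*(t - 696) = (920 - 4748)*(-3791 - 696) = -3828*(-4487) = 17176236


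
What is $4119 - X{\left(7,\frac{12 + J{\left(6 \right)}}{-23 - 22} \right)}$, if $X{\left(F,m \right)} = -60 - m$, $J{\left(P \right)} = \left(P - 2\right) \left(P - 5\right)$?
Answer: $\frac{188039}{45} \approx 4178.6$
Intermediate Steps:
$J{\left(P \right)} = \left(-5 + P\right) \left(-2 + P\right)$ ($J{\left(P \right)} = \left(-2 + P\right) \left(-5 + P\right) = \left(-5 + P\right) \left(-2 + P\right)$)
$4119 - X{\left(7,\frac{12 + J{\left(6 \right)}}{-23 - 22} \right)} = 4119 - \left(-60 - \frac{12 + \left(10 + 6^{2} - 42\right)}{-23 - 22}\right) = 4119 - \left(-60 - \frac{12 + \left(10 + 36 - 42\right)}{-45}\right) = 4119 - \left(-60 - \left(12 + 4\right) \left(- \frac{1}{45}\right)\right) = 4119 - \left(-60 - 16 \left(- \frac{1}{45}\right)\right) = 4119 - \left(-60 - - \frac{16}{45}\right) = 4119 - \left(-60 + \frac{16}{45}\right) = 4119 - - \frac{2684}{45} = 4119 + \frac{2684}{45} = \frac{188039}{45}$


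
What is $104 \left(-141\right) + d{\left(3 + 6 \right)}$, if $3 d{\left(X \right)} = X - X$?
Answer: $-14664$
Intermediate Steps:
$d{\left(X \right)} = 0$ ($d{\left(X \right)} = \frac{X - X}{3} = \frac{1}{3} \cdot 0 = 0$)
$104 \left(-141\right) + d{\left(3 + 6 \right)} = 104 \left(-141\right) + 0 = -14664 + 0 = -14664$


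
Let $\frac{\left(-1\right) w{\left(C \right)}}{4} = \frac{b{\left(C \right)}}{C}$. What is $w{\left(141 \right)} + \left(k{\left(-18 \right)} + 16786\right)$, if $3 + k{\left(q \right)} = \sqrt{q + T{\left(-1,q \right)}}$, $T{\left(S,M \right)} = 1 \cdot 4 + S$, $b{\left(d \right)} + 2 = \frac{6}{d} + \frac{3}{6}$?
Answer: $\frac{111221215}{6627} + i \sqrt{15} \approx 16783.0 + 3.873 i$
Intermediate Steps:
$b{\left(d \right)} = - \frac{3}{2} + \frac{6}{d}$ ($b{\left(d \right)} = -2 + \left(\frac{6}{d} + \frac{3}{6}\right) = -2 + \left(\frac{6}{d} + 3 \cdot \frac{1}{6}\right) = -2 + \left(\frac{6}{d} + \frac{1}{2}\right) = -2 + \left(\frac{1}{2} + \frac{6}{d}\right) = - \frac{3}{2} + \frac{6}{d}$)
$T{\left(S,M \right)} = 4 + S$
$k{\left(q \right)} = -3 + \sqrt{3 + q}$ ($k{\left(q \right)} = -3 + \sqrt{q + \left(4 - 1\right)} = -3 + \sqrt{q + 3} = -3 + \sqrt{3 + q}$)
$w{\left(C \right)} = - \frac{4 \left(- \frac{3}{2} + \frac{6}{C}\right)}{C}$ ($w{\left(C \right)} = - 4 \frac{- \frac{3}{2} + \frac{6}{C}}{C} = - \frac{4 \left(- \frac{3}{2} + \frac{6}{C}\right)}{C}$)
$w{\left(141 \right)} + \left(k{\left(-18 \right)} + 16786\right) = \frac{6 \left(-4 + 141\right)}{19881} + \left(\left(-3 + \sqrt{3 - 18}\right) + 16786\right) = 6 \cdot \frac{1}{19881} \cdot 137 + \left(\left(-3 + \sqrt{-15}\right) + 16786\right) = \frac{274}{6627} + \left(\left(-3 + i \sqrt{15}\right) + 16786\right) = \frac{274}{6627} + \left(16783 + i \sqrt{15}\right) = \frac{111221215}{6627} + i \sqrt{15}$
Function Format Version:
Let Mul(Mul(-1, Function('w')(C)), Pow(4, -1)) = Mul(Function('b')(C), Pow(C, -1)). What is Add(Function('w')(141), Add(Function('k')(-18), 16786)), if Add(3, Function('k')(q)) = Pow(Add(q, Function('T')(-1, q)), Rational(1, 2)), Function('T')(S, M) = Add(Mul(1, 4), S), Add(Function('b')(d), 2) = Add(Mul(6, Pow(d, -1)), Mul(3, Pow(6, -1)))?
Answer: Add(Rational(111221215, 6627), Mul(I, Pow(15, Rational(1, 2)))) ≈ Add(16783., Mul(3.8730, I))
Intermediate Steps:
Function('b')(d) = Add(Rational(-3, 2), Mul(6, Pow(d, -1))) (Function('b')(d) = Add(-2, Add(Mul(6, Pow(d, -1)), Mul(3, Pow(6, -1)))) = Add(-2, Add(Mul(6, Pow(d, -1)), Mul(3, Rational(1, 6)))) = Add(-2, Add(Mul(6, Pow(d, -1)), Rational(1, 2))) = Add(-2, Add(Rational(1, 2), Mul(6, Pow(d, -1)))) = Add(Rational(-3, 2), Mul(6, Pow(d, -1))))
Function('T')(S, M) = Add(4, S)
Function('k')(q) = Add(-3, Pow(Add(3, q), Rational(1, 2))) (Function('k')(q) = Add(-3, Pow(Add(q, Add(4, -1)), Rational(1, 2))) = Add(-3, Pow(Add(q, 3), Rational(1, 2))) = Add(-3, Pow(Add(3, q), Rational(1, 2))))
Function('w')(C) = Mul(-4, Pow(C, -1), Add(Rational(-3, 2), Mul(6, Pow(C, -1)))) (Function('w')(C) = Mul(-4, Mul(Add(Rational(-3, 2), Mul(6, Pow(C, -1))), Pow(C, -1))) = Mul(-4, Mul(Pow(C, -1), Add(Rational(-3, 2), Mul(6, Pow(C, -1))))) = Mul(-4, Pow(C, -1), Add(Rational(-3, 2), Mul(6, Pow(C, -1)))))
Add(Function('w')(141), Add(Function('k')(-18), 16786)) = Add(Mul(6, Pow(141, -2), Add(-4, 141)), Add(Add(-3, Pow(Add(3, -18), Rational(1, 2))), 16786)) = Add(Mul(6, Rational(1, 19881), 137), Add(Add(-3, Pow(-15, Rational(1, 2))), 16786)) = Add(Rational(274, 6627), Add(Add(-3, Mul(I, Pow(15, Rational(1, 2)))), 16786)) = Add(Rational(274, 6627), Add(16783, Mul(I, Pow(15, Rational(1, 2))))) = Add(Rational(111221215, 6627), Mul(I, Pow(15, Rational(1, 2))))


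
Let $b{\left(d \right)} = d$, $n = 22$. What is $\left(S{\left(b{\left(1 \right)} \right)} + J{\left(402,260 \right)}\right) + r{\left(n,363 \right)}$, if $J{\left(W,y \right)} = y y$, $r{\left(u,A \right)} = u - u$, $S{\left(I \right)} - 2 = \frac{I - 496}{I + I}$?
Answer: $\frac{134709}{2} \approx 67355.0$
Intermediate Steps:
$S{\left(I \right)} = 2 + \frac{-496 + I}{2 I}$ ($S{\left(I \right)} = 2 + \frac{I - 496}{I + I} = 2 + \frac{-496 + I}{2 I}$)
$r{\left(u,A \right)} = 0$
$J{\left(W,y \right)} = y^{2}$
$\left(S{\left(b{\left(1 \right)} \right)} + J{\left(402,260 \right)}\right) + r{\left(n,363 \right)} = \left(\left(\frac{5}{2} - \frac{248}{1}\right) + 260^{2}\right) + 0 = \left(\left(\frac{5}{2} - 248\right) + 67600\right) + 0 = \left(- \frac{491}{2} + 67600\right) + 0 = \frac{134709}{2} + 0 = \frac{134709}{2}$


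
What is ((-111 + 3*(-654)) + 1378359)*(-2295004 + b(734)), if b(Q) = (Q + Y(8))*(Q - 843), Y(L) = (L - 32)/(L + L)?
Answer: -3268467990099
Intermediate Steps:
Y(L) = (-32 + L)/(2*L) (Y(L) = (-32 + L)/((2*L)) = (-32 + L)*(1/(2*L)) = (-32 + L)/(2*L))
b(Q) = (-843 + Q)*(-3/2 + Q) (b(Q) = (Q + (½)*(-32 + 8)/8)*(Q - 843) = (Q + (½)*(⅛)*(-24))*(-843 + Q) = (Q - 3/2)*(-843 + Q) = (-3/2 + Q)*(-843 + Q) = (-843 + Q)*(-3/2 + Q))
((-111 + 3*(-654)) + 1378359)*(-2295004 + b(734)) = ((-111 + 3*(-654)) + 1378359)*(-2295004 + (2529/2 + 734² - 1689/2*734)) = ((-111 - 1962) + 1378359)*(-2295004 + (2529/2 + 538756 - 619863)) = (-2073 + 1378359)*(-2295004 - 159685/2) = 1376286*(-4749693/2) = -3268467990099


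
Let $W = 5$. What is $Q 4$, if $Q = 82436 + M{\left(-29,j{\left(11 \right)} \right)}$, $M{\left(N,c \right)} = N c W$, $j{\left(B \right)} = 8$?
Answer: $325104$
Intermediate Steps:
$M{\left(N,c \right)} = 5 N c$ ($M{\left(N,c \right)} = N c 5 = 5 N c$)
$Q = 81276$ ($Q = 82436 + 5 \left(-29\right) 8 = 82436 - 1160 = 81276$)
$Q 4 = 81276 \cdot 4 = 325104$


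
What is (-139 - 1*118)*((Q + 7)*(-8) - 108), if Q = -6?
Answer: 29812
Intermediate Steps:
(-139 - 1*118)*((Q + 7)*(-8) - 108) = (-139 - 1*118)*((-6 + 7)*(-8) - 108) = (-139 - 118)*(1*(-8) - 108) = -257*(-8 - 108) = -257*(-116) = 29812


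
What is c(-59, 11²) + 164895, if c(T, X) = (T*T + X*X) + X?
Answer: 183138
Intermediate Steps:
c(T, X) = X + T² + X² (c(T, X) = (T² + X²) + X = X + T² + X²)
c(-59, 11²) + 164895 = (11² + (-59)² + (11²)²) + 164895 = (121 + 3481 + 121²) + 164895 = (121 + 3481 + 14641) + 164895 = 18243 + 164895 = 183138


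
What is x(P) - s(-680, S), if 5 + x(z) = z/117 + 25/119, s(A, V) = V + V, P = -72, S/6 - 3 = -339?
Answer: 6229142/1547 ≈ 4026.6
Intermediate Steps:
S = -2016 (S = 18 + 6*(-339) = 18 - 2034 = -2016)
s(A, V) = 2*V
x(z) = -570/119 + z/117 (x(z) = -5 + (z/117 + 25/119) = -5 + (25/119 + z/117) = -570/119 + z/117)
x(P) - s(-680, S) = (-570/119 + (1/117)*(-72)) - 2*(-2016) = (-570/119 - 8/13) - 1*(-4032) = -8362/1547 + 4032 = 6229142/1547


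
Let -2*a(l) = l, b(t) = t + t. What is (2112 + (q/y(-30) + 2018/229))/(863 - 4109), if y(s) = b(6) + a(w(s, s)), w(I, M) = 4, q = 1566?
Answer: -2607637/3716670 ≈ -0.70161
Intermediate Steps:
b(t) = 2*t
a(l) = -l/2
y(s) = 10 (y(s) = 2*6 - 1/2*4 = 12 - 2 = 10)
(2112 + (q/y(-30) + 2018/229))/(863 - 4109) = (2112 + (1566/10 + 2018/229))/(863 - 4109) = (2112 + (1566*(1/10) + 2018*(1/229)))/(-3246) = (2112 + (783/5 + 2018/229))*(-1/3246) = (2112 + 189397/1145)*(-1/3246) = (2607637/1145)*(-1/3246) = -2607637/3716670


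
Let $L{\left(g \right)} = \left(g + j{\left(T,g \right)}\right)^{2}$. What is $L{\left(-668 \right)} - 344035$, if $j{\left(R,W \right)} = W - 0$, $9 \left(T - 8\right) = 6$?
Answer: $1440861$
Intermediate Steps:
$T = \frac{26}{3}$ ($T = 8 + \frac{1}{9} \cdot 6 = 8 + \frac{2}{3} = \frac{26}{3} \approx 8.6667$)
$j{\left(R,W \right)} = W$ ($j{\left(R,W \right)} = W + 0 = W$)
$L{\left(g \right)} = 4 g^{2}$ ($L{\left(g \right)} = \left(g + g\right)^{2} = \left(2 g\right)^{2} = 4 g^{2}$)
$L{\left(-668 \right)} - 344035 = 4 \left(-668\right)^{2} - 344035 = 4 \cdot 446224 - 344035 = 1784896 - 344035 = 1440861$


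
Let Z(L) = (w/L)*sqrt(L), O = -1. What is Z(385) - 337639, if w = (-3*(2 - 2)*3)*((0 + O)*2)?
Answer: -337639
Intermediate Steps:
w = 0 (w = (-3*(2 - 2)*3)*((0 - 1)*2) = (-3*0*3)*(-1*2) = (0*3)*(-2) = 0*(-2) = 0)
Z(L) = 0 (Z(L) = (0/L)*sqrt(L) = 0*sqrt(L) = 0)
Z(385) - 337639 = 0 - 337639 = -337639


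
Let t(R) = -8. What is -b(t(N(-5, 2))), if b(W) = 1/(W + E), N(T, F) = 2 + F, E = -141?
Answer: 1/149 ≈ 0.0067114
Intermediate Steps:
b(W) = 1/(-141 + W) (b(W) = 1/(W - 141) = 1/(-141 + W))
-b(t(N(-5, 2))) = -1/(-141 - 8) = -1/(-149) = -1*(-1/149) = 1/149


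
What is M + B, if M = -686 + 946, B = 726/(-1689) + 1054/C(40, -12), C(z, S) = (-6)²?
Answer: 2927185/10134 ≈ 288.85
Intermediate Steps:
C(z, S) = 36
B = 292345/10134 (B = 726/(-1689) + 1054/36 = 726*(-1/1689) + 1054*(1/36) = -242/563 + 527/18 = 292345/10134 ≈ 28.848)
M = 260
M + B = 260 + 292345/10134 = 2927185/10134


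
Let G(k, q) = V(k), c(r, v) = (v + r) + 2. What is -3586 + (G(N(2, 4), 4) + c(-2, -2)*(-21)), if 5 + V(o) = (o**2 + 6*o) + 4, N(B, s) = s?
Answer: -3505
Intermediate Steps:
V(o) = -1 + o**2 + 6*o (V(o) = -5 + ((o**2 + 6*o) + 4) = -5 + (4 + o**2 + 6*o) = -1 + o**2 + 6*o)
c(r, v) = 2 + r + v (c(r, v) = (r + v) + 2 = 2 + r + v)
G(k, q) = -1 + k**2 + 6*k
-3586 + (G(N(2, 4), 4) + c(-2, -2)*(-21)) = -3586 + ((-1 + 4**2 + 6*4) + (2 - 2 - 2)*(-21)) = -3586 + ((-1 + 16 + 24) - 2*(-21)) = -3586 + (39 + 42) = -3586 + 81 = -3505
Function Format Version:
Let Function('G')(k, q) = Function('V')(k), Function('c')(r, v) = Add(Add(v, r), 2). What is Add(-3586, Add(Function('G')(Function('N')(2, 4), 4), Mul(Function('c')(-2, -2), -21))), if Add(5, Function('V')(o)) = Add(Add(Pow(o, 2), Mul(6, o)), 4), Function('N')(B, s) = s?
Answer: -3505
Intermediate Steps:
Function('V')(o) = Add(-1, Pow(o, 2), Mul(6, o)) (Function('V')(o) = Add(-5, Add(Add(Pow(o, 2), Mul(6, o)), 4)) = Add(-5, Add(4, Pow(o, 2), Mul(6, o))) = Add(-1, Pow(o, 2), Mul(6, o)))
Function('c')(r, v) = Add(2, r, v) (Function('c')(r, v) = Add(Add(r, v), 2) = Add(2, r, v))
Function('G')(k, q) = Add(-1, Pow(k, 2), Mul(6, k))
Add(-3586, Add(Function('G')(Function('N')(2, 4), 4), Mul(Function('c')(-2, -2), -21))) = Add(-3586, Add(Add(-1, Pow(4, 2), Mul(6, 4)), Mul(Add(2, -2, -2), -21))) = Add(-3586, Add(Add(-1, 16, 24), Mul(-2, -21))) = Add(-3586, Add(39, 42)) = Add(-3586, 81) = -3505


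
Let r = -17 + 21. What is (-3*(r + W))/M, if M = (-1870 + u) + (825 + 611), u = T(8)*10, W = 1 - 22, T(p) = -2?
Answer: -51/454 ≈ -0.11233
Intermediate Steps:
r = 4
W = -21
u = -20 (u = -2*10 = -20)
M = -454 (M = (-1870 - 20) + (825 + 611) = -1890 + 1436 = -454)
(-3*(r + W))/M = -3*(4 - 21)/(-454) = -3*(-17)*(-1/454) = 51*(-1/454) = -51/454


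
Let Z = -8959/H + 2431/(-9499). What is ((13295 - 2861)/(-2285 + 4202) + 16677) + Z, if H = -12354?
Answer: 5873251553203/352051938 ≈ 16683.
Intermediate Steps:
Z = 55068967/117350646 (Z = -8959/(-12354) + 2431/(-9499) = -8959*(-1/12354) + 2431*(-1/9499) = 8959/12354 - 2431/9499 = 55068967/117350646 ≈ 0.46927)
((13295 - 2861)/(-2285 + 4202) + 16677) + Z = ((13295 - 2861)/(-2285 + 4202) + 16677) + 55068967/117350646 = (10434/1917 + 16677) + 55068967/117350646 = (10434*(1/1917) + 16677) + 55068967/117350646 = (3478/639 + 16677) + 55068967/117350646 = 10660081/639 + 55068967/117350646 = 5873251553203/352051938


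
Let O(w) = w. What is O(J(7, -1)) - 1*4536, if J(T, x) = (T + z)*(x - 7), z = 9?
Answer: -4664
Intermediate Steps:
J(T, x) = (-7 + x)*(9 + T) (J(T, x) = (T + 9)*(x - 7) = (9 + T)*(-7 + x) = (-7 + x)*(9 + T))
O(J(7, -1)) - 1*4536 = (-63 - 7*7 + 9*(-1) + 7*(-1)) - 1*4536 = (-63 - 49 - 9 - 7) - 4536 = -128 - 4536 = -4664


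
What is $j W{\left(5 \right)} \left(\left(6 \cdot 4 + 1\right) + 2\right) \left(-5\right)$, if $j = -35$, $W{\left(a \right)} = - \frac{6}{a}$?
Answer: $-5670$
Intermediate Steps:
$j W{\left(5 \right)} \left(\left(6 \cdot 4 + 1\right) + 2\right) \left(-5\right) = - 35 \left(- \frac{6}{5}\right) \left(\left(6 \cdot 4 + 1\right) + 2\right) \left(-5\right) = - 35 \left(\left(-6\right) \frac{1}{5}\right) \left(\left(24 + 1\right) + 2\right) \left(-5\right) = \left(-35\right) \left(- \frac{6}{5}\right) \left(25 + 2\right) \left(-5\right) = 42 \cdot 27 \left(-5\right) = 42 \left(-135\right) = -5670$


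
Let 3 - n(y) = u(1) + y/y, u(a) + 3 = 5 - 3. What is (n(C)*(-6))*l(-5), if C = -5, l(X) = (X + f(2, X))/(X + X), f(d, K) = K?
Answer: -18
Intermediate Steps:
u(a) = -1 (u(a) = -3 + (5 - 3) = -3 + 2 = -1)
l(X) = 1 (l(X) = (X + X)/(X + X) = (2*X)/((2*X)) = (2*X)*(1/(2*X)) = 1)
n(y) = 3 (n(y) = 3 - (-1 + y/y) = 3 - (-1 + 1) = 3 - 1*0 = 3 + 0 = 3)
(n(C)*(-6))*l(-5) = (3*(-6))*1 = -18*1 = -18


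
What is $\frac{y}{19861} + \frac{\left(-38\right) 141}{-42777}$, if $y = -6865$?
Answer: $- \frac{62416289}{283197999} \approx -0.2204$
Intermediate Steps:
$\frac{y}{19861} + \frac{\left(-38\right) 141}{-42777} = - \frac{6865}{19861} + \frac{\left(-38\right) 141}{-42777} = \left(-6865\right) \frac{1}{19861} - - \frac{1786}{14259} = - \frac{6865}{19861} + \frac{1786}{14259} = - \frac{62416289}{283197999}$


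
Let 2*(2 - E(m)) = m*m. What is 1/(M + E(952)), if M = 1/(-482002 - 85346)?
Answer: -567348/257093746201 ≈ -2.2068e-6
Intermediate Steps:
E(m) = 2 - m²/2 (E(m) = 2 - m*m/2 = 2 - m²/2)
M = -1/567348 (M = 1/(-567348) = -1/567348 ≈ -1.7626e-6)
1/(M + E(952)) = 1/(-1/567348 + (2 - ½*952²)) = 1/(-1/567348 + (2 - ½*906304)) = 1/(-1/567348 + (2 - 453152)) = 1/(-1/567348 - 453150) = 1/(-257093746201/567348) = -567348/257093746201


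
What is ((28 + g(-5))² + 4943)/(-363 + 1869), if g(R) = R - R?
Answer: 1909/502 ≈ 3.8028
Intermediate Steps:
g(R) = 0
((28 + g(-5))² + 4943)/(-363 + 1869) = ((28 + 0)² + 4943)/(-363 + 1869) = (28² + 4943)/1506 = (784 + 4943)*(1/1506) = 5727*(1/1506) = 1909/502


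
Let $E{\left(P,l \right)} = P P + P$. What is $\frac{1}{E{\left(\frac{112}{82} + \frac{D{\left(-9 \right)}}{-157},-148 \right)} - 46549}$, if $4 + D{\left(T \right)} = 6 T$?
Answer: $- \frac{41434969}{1928559701791} \approx -2.1485 \cdot 10^{-5}$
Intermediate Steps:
$D{\left(T \right)} = -4 + 6 T$
$E{\left(P,l \right)} = P + P^{2}$ ($E{\left(P,l \right)} = P^{2} + P = P + P^{2}$)
$\frac{1}{E{\left(\frac{112}{82} + \frac{D{\left(-9 \right)}}{-157},-148 \right)} - 46549} = \frac{1}{\left(\frac{112}{82} + \frac{-4 + 6 \left(-9\right)}{-157}\right) \left(1 + \left(\frac{112}{82} + \frac{-4 + 6 \left(-9\right)}{-157}\right)\right) - 46549} = \frac{1}{\left(112 \cdot \frac{1}{82} + \left(-4 - 54\right) \left(- \frac{1}{157}\right)\right) \left(1 + \left(112 \cdot \frac{1}{82} + \left(-4 - 54\right) \left(- \frac{1}{157}\right)\right)\right) - 46549} = \frac{1}{\left(\frac{56}{41} - - \frac{58}{157}\right) \left(1 + \left(\frac{56}{41} - - \frac{58}{157}\right)\right) - 46549} = \frac{1}{\left(\frac{56}{41} + \frac{58}{157}\right) \left(1 + \left(\frac{56}{41} + \frac{58}{157}\right)\right) - 46549} = \frac{1}{\frac{11170 \left(1 + \frac{11170}{6437}\right)}{6437} - 46549} = \frac{1}{\frac{11170}{6437} \cdot \frac{17607}{6437} - 46549} = \frac{1}{\frac{196670190}{41434969} - 46549} = \frac{1}{- \frac{1928559701791}{41434969}} = - \frac{41434969}{1928559701791}$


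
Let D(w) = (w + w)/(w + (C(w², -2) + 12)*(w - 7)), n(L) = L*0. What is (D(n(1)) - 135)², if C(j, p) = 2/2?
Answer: 18225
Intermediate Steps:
C(j, p) = 1 (C(j, p) = 2*(½) = 1)
n(L) = 0
D(w) = 2*w/(-91 + 14*w) (D(w) = (w + w)/(w + (1 + 12)*(w - 7)) = (2*w)/(w + 13*(-7 + w)) = (2*w)/(w + (-91 + 13*w)) = (2*w)/(-91 + 14*w) = 2*w/(-91 + 14*w))
(D(n(1)) - 135)² = ((2/7)*0/(-13 + 2*0) - 135)² = ((2/7)*0/(-13 + 0) - 135)² = ((2/7)*0/(-13) - 135)² = ((2/7)*0*(-1/13) - 135)² = (0 - 135)² = (-135)² = 18225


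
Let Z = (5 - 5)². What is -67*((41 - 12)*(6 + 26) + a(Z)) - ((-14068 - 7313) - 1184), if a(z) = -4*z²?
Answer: -39611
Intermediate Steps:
Z = 0 (Z = 0² = 0)
-67*((41 - 12)*(6 + 26) + a(Z)) - ((-14068 - 7313) - 1184) = -67*((41 - 12)*(6 + 26) - 4*0²) - ((-14068 - 7313) - 1184) = -67*(29*32 - 4*0) - (-21381 - 1184) = -67*(928 + 0) - 1*(-22565) = -67*928 + 22565 = -62176 + 22565 = -39611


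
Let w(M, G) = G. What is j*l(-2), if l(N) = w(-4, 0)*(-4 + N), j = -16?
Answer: 0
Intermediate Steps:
l(N) = 0 (l(N) = 0*(-4 + N) = 0)
j*l(-2) = -16*0 = 0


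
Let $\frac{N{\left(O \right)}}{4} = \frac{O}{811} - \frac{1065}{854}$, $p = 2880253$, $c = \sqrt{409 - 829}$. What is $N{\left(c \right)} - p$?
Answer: $- \frac{1229870161}{427} + \frac{8 i \sqrt{105}}{811} \approx -2.8803 \cdot 10^{6} + 0.10108 i$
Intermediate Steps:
$c = 2 i \sqrt{105}$ ($c = \sqrt{-420} = 2 i \sqrt{105} \approx 20.494 i$)
$N{\left(O \right)} = - \frac{2130}{427} + \frac{4 O}{811}$ ($N{\left(O \right)} = 4 \left(\frac{O}{811} - \frac{1065}{854}\right) = 4 \left(- \frac{1065}{854} + \frac{O}{811}\right) = - \frac{2130}{427} + \frac{4 O}{811}$)
$N{\left(c \right)} - p = \left(- \frac{2130}{427} + \frac{4 \cdot 2 i \sqrt{105}}{811}\right) - 2880253 = \left(- \frac{2130}{427} + \frac{8 i \sqrt{105}}{811}\right) - 2880253 = - \frac{1229870161}{427} + \frac{8 i \sqrt{105}}{811}$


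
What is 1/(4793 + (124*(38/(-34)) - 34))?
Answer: 17/78547 ≈ 0.00021643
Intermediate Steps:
1/(4793 + (124*(38/(-34)) - 34)) = 1/(4793 + (124*(38*(-1/34)) - 34)) = 1/(4793 + (124*(-19/17) - 34)) = 1/(4793 + (-2356/17 - 34)) = 1/(4793 - 2934/17) = 1/(78547/17) = 17/78547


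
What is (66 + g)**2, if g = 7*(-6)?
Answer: 576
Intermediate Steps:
g = -42
(66 + g)**2 = (66 - 42)**2 = 24**2 = 576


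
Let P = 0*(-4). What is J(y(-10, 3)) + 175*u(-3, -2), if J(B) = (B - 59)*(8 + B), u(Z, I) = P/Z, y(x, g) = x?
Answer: 138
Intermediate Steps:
P = 0
u(Z, I) = 0 (u(Z, I) = 0/Z = 0)
J(B) = (-59 + B)*(8 + B)
J(y(-10, 3)) + 175*u(-3, -2) = (-472 + (-10)² - 51*(-10)) + 175*0 = (-472 + 100 + 510) + 0 = 138 + 0 = 138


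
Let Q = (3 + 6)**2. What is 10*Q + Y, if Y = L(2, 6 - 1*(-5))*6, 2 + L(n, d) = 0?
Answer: 798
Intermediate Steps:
Q = 81 (Q = 9**2 = 81)
L(n, d) = -2 (L(n, d) = -2 + 0 = -2)
Y = -12 (Y = -2*6 = -12)
10*Q + Y = 10*81 - 12 = 810 - 12 = 798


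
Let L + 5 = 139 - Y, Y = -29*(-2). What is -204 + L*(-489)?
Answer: -37368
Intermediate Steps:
Y = 58
L = 76 (L = -5 + (139 - 1*58) = -5 + (139 - 58) = -5 + 81 = 76)
-204 + L*(-489) = -204 + 76*(-489) = -204 - 37164 = -37368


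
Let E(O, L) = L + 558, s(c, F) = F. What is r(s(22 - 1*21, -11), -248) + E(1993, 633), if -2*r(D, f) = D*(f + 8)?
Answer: -129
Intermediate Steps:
r(D, f) = -D*(8 + f)/2 (r(D, f) = -D*(f + 8)/2 = -D*(8 + f)/2)
E(O, L) = 558 + L
r(s(22 - 1*21, -11), -248) + E(1993, 633) = -½*(-11)*(8 - 248) + (558 + 633) = -½*(-11)*(-240) + 1191 = -1320 + 1191 = -129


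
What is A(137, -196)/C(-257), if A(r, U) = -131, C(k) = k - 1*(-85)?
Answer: 131/172 ≈ 0.76163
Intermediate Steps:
C(k) = 85 + k (C(k) = k + 85 = 85 + k)
A(137, -196)/C(-257) = -131/(85 - 257) = -131/(-172) = -131*(-1/172) = 131/172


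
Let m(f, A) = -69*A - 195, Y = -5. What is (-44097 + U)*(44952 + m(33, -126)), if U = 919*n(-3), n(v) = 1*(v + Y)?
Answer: -2750000499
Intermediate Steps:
n(v) = -5 + v (n(v) = 1*(v - 5) = 1*(-5 + v) = -5 + v)
m(f, A) = -195 - 69*A
U = -7352 (U = 919*(-5 - 3) = 919*(-8) = -7352)
(-44097 + U)*(44952 + m(33, -126)) = (-44097 - 7352)*(44952 + (-195 - 69*(-126))) = -51449*(44952 + (-195 + 8694)) = -51449*(44952 + 8499) = -51449*53451 = -2750000499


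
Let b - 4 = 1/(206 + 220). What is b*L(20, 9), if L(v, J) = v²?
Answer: 341000/213 ≈ 1600.9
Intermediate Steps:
b = 1705/426 (b = 4 + 1/(206 + 220) = 4 + 1/426 = 1705/426 ≈ 4.0023)
b*L(20, 9) = (1705/426)*20² = (1705/426)*400 = 341000/213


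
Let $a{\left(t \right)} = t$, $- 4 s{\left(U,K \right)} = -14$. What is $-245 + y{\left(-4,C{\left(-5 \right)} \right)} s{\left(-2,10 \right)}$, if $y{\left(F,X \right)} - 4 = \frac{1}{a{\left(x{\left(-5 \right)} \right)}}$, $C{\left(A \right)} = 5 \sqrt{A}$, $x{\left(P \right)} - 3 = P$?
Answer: $- \frac{931}{4} \approx -232.75$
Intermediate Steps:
$x{\left(P \right)} = 3 + P$
$s{\left(U,K \right)} = \frac{7}{2}$ ($s{\left(U,K \right)} = \left(- \frac{1}{4}\right) \left(-14\right) = \frac{7}{2}$)
$y{\left(F,X \right)} = \frac{7}{2}$ ($y{\left(F,X \right)} = 4 + \frac{1}{3 - 5} = 4 + \frac{1}{-2} = 4 - \frac{1}{2} = \frac{7}{2}$)
$-245 + y{\left(-4,C{\left(-5 \right)} \right)} s{\left(-2,10 \right)} = -245 + \frac{7}{2} \cdot \frac{7}{2} = -245 + \frac{49}{4} = - \frac{931}{4}$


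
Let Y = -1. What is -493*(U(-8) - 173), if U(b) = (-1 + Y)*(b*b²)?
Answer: -419543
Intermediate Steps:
U(b) = -2*b³ (U(b) = (-1 - 1)*(b*b²) = -2*b³)
-493*(U(-8) - 173) = -493*(-2*(-8)³ - 173) = -493*(-2*(-512) - 173) = -493*(1024 - 173) = -493*851 = -419543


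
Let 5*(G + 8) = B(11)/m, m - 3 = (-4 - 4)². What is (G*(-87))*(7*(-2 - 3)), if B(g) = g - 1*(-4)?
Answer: -1622985/67 ≈ -24224.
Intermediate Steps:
B(g) = 4 + g (B(g) = g + 4 = 4 + g)
m = 67 (m = 3 + (-4 - 4)² = 3 + (-8)² = 3 + 64 = 67)
G = -533/67 (G = -8 + ((4 + 11)/67)/5 = -8 + (15*(1/67))/5 = -8 + (⅕)*(15/67) = -8 + 3/67 = -533/67 ≈ -7.9552)
(G*(-87))*(7*(-2 - 3)) = (-533/67*(-87))*(7*(-2 - 3)) = 46371*(7*(-5))/67 = (46371/67)*(-35) = -1622985/67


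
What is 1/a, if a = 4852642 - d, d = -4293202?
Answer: 1/9145844 ≈ 1.0934e-7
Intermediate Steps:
a = 9145844 (a = 4852642 - 1*(-4293202) = 4852642 + 4293202 = 9145844)
1/a = 1/9145844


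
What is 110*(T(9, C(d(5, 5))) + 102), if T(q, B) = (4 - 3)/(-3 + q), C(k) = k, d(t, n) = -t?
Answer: 33715/3 ≈ 11238.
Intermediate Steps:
T(q, B) = 1/(-3 + q)
110*(T(9, C(d(5, 5))) + 102) = 110*(1/(-3 + 9) + 102) = 110*(1/6 + 102) = 110*(⅙ + 102) = 110*(613/6) = 33715/3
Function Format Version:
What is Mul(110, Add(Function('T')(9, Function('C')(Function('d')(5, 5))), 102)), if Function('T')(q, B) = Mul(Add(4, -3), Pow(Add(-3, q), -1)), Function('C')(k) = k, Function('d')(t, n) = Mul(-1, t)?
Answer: Rational(33715, 3) ≈ 11238.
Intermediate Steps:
Function('T')(q, B) = Pow(Add(-3, q), -1) (Function('T')(q, B) = Mul(1, Pow(Add(-3, q), -1)) = Pow(Add(-3, q), -1))
Mul(110, Add(Function('T')(9, Function('C')(Function('d')(5, 5))), 102)) = Mul(110, Add(Pow(Add(-3, 9), -1), 102)) = Mul(110, Add(Pow(6, -1), 102)) = Mul(110, Add(Rational(1, 6), 102)) = Mul(110, Rational(613, 6)) = Rational(33715, 3)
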